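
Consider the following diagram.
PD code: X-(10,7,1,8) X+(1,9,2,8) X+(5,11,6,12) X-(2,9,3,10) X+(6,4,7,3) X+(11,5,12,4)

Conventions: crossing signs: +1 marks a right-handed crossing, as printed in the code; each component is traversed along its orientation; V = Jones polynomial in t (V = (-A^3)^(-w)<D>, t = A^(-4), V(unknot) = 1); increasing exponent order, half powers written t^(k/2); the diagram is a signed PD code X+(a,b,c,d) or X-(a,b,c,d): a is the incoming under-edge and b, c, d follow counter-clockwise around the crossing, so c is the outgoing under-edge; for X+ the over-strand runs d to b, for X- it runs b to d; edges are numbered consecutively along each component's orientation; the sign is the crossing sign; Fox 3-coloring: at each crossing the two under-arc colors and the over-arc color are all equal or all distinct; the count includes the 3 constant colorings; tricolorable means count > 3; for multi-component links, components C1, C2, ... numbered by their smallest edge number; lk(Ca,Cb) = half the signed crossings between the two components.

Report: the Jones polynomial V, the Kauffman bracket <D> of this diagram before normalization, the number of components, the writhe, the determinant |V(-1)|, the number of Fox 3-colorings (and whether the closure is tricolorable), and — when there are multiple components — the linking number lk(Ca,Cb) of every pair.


Jones polynomial: V(t) = -t^(1/2) - t^(5/2)
<D> = -A^-4 - A^4; writhe +2
components 2, writhe +2 (6 crossings)
linking number lk(C1,C2) = +1
3-colorings: 3 of 3^6, det 2 — not tricolorable
note: summing lk over 1 pair gives +1


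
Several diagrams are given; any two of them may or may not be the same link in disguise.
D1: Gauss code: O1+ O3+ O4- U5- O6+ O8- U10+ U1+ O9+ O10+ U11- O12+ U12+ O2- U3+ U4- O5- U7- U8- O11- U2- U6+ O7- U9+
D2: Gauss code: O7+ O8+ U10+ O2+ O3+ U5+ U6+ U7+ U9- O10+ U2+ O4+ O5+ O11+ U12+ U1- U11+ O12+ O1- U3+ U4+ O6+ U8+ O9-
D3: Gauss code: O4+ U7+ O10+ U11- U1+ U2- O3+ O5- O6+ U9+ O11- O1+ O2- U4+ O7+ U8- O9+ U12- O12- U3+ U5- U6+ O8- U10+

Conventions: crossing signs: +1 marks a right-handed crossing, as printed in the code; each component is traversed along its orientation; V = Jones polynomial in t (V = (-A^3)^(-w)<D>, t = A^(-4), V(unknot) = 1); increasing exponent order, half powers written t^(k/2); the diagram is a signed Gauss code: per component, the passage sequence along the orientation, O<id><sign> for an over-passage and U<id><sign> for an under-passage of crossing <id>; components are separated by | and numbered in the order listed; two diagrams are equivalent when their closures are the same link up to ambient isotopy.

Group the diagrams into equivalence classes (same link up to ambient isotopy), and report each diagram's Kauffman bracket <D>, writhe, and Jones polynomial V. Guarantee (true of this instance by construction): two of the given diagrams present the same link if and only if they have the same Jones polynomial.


equivalence classes: {D1} | {D2} | {D3}
D1 (bracket -A^-4 + 2 - A^4 + 2A^8 - A^12 + A^16 - A^20; 12 crossings at w = 0): V = -t^-5 + t^-4 - t^-3 + 2t^-2 - t^-1 + 2 - t
D2 (bracket -A^-4 + 1 - A^4 + A^8 + A^16; 12 crossings at w = +8): V = t^2 + t^4 - t^5 + t^6 - t^7
D3 (bracket -A^-18 + 2A^-14 - 3A^-10 + 4A^-6 - 3A^-2 + 3A^2 - 2A^6 + A^10; 12 crossings at w = +2): V = t^-1 - 2 + 3t - 3t^2 + 4t^3 - 3t^4 + 2t^5 - t^6
key observation: 3 values of V(t) split the 3 diagrams


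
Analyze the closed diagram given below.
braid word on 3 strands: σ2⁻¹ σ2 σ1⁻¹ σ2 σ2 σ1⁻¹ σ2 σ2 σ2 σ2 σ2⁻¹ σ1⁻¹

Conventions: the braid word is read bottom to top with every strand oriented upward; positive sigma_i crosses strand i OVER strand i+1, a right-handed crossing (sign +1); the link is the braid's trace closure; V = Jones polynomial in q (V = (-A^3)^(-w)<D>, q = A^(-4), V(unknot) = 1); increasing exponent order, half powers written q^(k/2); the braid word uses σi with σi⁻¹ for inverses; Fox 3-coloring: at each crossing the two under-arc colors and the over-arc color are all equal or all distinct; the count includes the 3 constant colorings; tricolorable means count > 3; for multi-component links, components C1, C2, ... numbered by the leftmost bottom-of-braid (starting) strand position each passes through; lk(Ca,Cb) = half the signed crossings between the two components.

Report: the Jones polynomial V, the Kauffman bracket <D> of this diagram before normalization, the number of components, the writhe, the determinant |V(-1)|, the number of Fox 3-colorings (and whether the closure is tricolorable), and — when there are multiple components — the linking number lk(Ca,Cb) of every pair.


V = -q^-2 + 2q^-1 - 3 + 5q - 4q^2 + 5q^3 - 4q^4 + 2q^5 - q^6
<D> = -A^-18 + 2A^-14 - 4A^-10 + 5A^-6 - 4A^-2 + 5A^2 - 3A^6 + 2A^10 - A^14 (w = +2)
1 component over 12 crossings, w = +2
9 Fox colorings among 3^12, |V(-1)| = 27: tricolorable
why: the word shrinks to σ1⁻¹ σ2 σ2 σ1⁻¹ σ2 σ2 σ2 σ1⁻¹ after cancelling


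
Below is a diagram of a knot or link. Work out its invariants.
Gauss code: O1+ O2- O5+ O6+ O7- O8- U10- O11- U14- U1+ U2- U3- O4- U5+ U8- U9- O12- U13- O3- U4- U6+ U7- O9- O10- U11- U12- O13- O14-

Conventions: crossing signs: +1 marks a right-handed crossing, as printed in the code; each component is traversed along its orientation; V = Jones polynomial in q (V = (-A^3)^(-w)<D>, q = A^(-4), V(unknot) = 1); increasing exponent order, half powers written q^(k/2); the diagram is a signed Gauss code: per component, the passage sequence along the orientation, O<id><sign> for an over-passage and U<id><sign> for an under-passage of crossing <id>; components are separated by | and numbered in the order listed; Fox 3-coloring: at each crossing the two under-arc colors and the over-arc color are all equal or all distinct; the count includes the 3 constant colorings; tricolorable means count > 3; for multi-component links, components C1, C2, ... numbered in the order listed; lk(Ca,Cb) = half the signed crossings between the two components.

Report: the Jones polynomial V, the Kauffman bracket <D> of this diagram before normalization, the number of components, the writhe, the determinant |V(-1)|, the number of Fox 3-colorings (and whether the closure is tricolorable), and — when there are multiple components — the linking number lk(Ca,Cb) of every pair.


V(q) = -q^-8 + q^-5 + q^-3
bracket: A^-12 + A^-4 - A^8, w = -8
1 component, writhe -8, over 14 crossings
det 3, colorings 9 of 3^14 — tricolorable
observation: the span of V is 5, forcing >= 5 crossings in any diagram


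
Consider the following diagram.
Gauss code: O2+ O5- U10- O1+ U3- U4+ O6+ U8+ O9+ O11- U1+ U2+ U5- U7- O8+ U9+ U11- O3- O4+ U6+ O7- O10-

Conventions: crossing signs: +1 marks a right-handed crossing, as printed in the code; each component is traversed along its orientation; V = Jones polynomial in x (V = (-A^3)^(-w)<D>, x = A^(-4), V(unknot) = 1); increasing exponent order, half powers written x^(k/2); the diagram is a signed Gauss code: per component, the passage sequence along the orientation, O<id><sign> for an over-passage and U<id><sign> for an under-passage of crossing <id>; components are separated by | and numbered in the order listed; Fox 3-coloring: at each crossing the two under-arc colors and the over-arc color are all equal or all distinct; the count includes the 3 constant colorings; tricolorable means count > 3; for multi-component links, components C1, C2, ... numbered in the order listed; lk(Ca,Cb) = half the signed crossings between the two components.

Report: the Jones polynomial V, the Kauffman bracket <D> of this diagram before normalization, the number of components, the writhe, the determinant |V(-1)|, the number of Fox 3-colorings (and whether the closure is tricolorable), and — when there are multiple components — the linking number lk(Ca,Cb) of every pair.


V = 1
<D> = -A^3 (w = +1)
1 component over 11 crossings, w = +1
3 Fox colorings among 3^11, |V(-1)| = 1: not tricolorable
why: w = +1 (over 11 crossings) is diagram-only; (-A^3)^(-1) removes it from V


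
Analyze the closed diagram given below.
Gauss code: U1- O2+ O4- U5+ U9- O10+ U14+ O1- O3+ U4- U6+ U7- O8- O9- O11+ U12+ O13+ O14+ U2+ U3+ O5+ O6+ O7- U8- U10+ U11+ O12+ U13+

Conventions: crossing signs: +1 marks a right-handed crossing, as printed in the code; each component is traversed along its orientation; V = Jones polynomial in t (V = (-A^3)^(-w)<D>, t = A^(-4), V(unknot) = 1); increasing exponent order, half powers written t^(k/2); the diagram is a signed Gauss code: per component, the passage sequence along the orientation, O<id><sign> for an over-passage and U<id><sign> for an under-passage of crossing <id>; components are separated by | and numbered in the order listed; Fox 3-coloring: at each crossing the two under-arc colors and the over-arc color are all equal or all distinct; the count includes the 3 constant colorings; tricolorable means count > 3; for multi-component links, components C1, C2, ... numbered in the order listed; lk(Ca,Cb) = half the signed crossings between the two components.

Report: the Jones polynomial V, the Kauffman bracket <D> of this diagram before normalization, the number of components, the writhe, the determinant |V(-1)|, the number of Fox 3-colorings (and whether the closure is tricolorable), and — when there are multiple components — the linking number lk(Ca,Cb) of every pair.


Jones polynomial: V(t) = -1 + 3t - 3t^2 + 5t^3 - 5t^4 + 4t^5 - 3t^6 + 2t^7 - t^8
<D> = -A^-20 + 2A^-16 - 3A^-12 + 4A^-8 - 5A^-4 + 5 - 3A^4 + 3A^8 - A^12; writhe +4
components 1, writhe +4 (14 crossings)
3-colorings: 9 of 3^14, det 27 — tricolorable
note: w = +4 (over 14 crossings) is diagram-only; (-A^3)^(-4) removes it from V


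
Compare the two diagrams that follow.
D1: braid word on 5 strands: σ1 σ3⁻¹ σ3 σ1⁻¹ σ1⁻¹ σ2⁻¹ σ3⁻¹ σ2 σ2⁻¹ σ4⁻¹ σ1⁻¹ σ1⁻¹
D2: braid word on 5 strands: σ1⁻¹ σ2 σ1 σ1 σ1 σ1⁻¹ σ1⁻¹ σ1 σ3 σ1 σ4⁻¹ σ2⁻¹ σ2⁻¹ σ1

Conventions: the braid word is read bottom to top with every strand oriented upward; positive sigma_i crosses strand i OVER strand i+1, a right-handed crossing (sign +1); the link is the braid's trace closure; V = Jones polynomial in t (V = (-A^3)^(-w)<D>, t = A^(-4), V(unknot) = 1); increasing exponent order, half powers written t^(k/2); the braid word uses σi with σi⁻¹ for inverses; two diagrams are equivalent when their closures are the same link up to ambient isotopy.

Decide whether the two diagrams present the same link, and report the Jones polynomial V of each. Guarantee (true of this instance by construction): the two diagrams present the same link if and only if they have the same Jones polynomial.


equivalent: no
D1 (bracket A^-14 + A^-6 - A^-2; 12 crossings at w = -6): V = -t^-4 + t^-3 + t^-1
V(D2) = t + t^3 - t^4  [14 crossings, <D> = -A^-10 + A^-6 + A^2, w = +2]
observation: 2 classes among 2 diagrams; unequal V(t) rules out equality


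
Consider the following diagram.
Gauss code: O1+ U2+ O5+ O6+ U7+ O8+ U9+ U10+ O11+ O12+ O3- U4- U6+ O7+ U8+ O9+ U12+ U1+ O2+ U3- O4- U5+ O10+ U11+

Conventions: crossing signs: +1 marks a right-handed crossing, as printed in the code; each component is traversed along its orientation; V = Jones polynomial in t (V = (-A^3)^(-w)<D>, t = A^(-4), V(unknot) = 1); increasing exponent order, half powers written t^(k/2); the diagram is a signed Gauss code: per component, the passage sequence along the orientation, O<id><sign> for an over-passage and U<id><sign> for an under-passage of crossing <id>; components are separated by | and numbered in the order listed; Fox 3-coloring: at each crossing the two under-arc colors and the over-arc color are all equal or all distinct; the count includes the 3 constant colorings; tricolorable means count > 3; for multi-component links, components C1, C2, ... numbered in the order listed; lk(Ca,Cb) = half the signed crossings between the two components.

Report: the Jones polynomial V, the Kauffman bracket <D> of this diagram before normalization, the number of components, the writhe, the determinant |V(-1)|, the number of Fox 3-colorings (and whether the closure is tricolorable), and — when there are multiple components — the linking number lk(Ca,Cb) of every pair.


V(t) = t^3 + t^5 - t^8
bracket: -A^-8 + A^4 + A^12, w = +8
1 component, writhe +8, over 12 crossings
det 3, colorings 9 of 3^12 — tricolorable
observation: the span of V is 5, forcing >= 5 crossings in any diagram


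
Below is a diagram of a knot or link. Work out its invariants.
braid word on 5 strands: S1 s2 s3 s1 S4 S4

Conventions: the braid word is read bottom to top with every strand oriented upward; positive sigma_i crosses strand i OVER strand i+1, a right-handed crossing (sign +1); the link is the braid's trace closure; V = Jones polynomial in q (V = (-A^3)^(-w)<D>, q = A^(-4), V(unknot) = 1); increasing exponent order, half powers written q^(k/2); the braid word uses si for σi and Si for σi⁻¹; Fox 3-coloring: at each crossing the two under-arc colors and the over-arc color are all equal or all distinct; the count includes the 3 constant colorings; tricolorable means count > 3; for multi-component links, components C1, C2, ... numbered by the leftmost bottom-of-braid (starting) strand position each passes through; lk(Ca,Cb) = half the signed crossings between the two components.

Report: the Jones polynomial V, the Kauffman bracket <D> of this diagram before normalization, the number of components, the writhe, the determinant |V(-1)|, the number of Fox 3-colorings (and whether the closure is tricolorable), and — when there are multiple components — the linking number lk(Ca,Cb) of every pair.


V(q) = q^-3 + q^-2 + q^-1 + 1
bracket: 1 + A^4 + A^8 + A^12, w = 0
3 components, writhe 0, over 6 crossings
lk(C1,C2) = 0
linking number lk(C1,C3) = -1
lk(C2,C3): 0
det 0, colorings 9 of 3^7 — tricolorable
observation: the span of V is 3, within the link bound 6 + 3 - 1


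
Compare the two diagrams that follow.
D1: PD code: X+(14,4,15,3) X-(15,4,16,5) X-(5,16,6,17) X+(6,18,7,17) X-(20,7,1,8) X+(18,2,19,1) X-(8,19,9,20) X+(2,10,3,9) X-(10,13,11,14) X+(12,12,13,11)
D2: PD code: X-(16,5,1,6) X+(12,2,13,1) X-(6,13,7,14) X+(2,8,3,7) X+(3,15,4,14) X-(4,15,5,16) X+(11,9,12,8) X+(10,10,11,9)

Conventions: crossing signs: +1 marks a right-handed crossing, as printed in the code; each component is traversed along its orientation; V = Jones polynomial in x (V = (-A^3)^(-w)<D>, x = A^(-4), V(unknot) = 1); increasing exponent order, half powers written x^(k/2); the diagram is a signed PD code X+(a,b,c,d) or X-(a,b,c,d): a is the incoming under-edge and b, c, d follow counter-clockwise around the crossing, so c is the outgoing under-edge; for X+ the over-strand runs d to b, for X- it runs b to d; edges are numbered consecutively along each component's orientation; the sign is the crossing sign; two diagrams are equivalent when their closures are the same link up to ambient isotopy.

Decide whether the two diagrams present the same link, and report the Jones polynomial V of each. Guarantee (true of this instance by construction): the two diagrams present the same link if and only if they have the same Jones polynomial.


equivalent: yes
V(D1) = x^-2 - x^-1 + 1 - x + x^2  (w 0, c 10, <D> = A^-8 - A^-4 + 1 - A^4 + A^8)
V(D2) = x^-2 - x^-1 + 1 - x + x^2  [8 crossings, <D> = A^-2 - A^2 + A^6 - A^10 + A^14, w = +2]
key observation: all 2 diagrams share one V(x), hence one class


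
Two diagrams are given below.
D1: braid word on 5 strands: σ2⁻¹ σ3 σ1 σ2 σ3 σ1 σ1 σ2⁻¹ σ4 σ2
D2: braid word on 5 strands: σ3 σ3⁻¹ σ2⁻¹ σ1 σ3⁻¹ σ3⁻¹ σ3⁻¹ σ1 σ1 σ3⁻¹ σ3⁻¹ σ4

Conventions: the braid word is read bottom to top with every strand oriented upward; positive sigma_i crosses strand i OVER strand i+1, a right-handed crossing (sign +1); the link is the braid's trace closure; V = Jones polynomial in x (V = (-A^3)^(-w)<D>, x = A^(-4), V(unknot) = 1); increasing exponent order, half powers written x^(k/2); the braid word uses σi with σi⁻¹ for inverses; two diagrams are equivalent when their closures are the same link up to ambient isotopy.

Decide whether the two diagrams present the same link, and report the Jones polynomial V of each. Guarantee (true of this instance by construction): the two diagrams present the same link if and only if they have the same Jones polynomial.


same link: no
V(D1) = x - x^2 + 2x^3 - x^4 + x^5 - x^6  [10 crossings, <D> = -A^-6 + A^-2 - A^2 + 2A^6 - A^10 + A^14, w = +6]
D2 (bracket -A^-14 + A^-10 - A^-6 + 3A^-2 - 2A^2 + 3A^6 - 2A^10 + A^14 - A^18; 12 crossings at w = -2): V = -x^-6 + x^-5 - 2x^-4 + 3x^-3 - 2x^-2 + 3x^-1 - 1 + x - x^2
note: V(x) takes 2 values over 2 diagrams, fixing the grouping


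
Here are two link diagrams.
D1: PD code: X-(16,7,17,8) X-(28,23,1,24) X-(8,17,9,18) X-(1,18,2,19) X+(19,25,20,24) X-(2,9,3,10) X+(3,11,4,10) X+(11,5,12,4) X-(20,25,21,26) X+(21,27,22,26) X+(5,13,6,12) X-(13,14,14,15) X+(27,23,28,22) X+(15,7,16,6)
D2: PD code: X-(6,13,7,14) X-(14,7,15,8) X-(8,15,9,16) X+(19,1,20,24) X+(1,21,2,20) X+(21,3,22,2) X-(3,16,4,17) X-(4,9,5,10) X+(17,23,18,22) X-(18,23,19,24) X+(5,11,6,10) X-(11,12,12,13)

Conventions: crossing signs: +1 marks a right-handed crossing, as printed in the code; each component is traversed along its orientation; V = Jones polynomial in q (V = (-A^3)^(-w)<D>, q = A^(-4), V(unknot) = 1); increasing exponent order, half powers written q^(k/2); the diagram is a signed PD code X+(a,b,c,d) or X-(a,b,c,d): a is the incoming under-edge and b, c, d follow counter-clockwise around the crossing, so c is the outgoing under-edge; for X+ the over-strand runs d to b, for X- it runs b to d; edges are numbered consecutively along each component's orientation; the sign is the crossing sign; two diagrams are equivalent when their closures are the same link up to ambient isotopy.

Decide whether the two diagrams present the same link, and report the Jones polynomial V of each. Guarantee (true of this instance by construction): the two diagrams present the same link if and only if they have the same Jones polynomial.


equivalent: no
V(D1) = 1  (w 0, c 14, <D> = 1)
D2 (bracket -A^-18 + A^-14 - A^-10 + 3A^-6 - A^-2 + A^2 - A^6; 12 crossings at w = -2): V = -q^-3 + q^-2 - q^-1 + 3 - q + q^2 - q^3
why: 2 values of V(q) split the 2 diagrams


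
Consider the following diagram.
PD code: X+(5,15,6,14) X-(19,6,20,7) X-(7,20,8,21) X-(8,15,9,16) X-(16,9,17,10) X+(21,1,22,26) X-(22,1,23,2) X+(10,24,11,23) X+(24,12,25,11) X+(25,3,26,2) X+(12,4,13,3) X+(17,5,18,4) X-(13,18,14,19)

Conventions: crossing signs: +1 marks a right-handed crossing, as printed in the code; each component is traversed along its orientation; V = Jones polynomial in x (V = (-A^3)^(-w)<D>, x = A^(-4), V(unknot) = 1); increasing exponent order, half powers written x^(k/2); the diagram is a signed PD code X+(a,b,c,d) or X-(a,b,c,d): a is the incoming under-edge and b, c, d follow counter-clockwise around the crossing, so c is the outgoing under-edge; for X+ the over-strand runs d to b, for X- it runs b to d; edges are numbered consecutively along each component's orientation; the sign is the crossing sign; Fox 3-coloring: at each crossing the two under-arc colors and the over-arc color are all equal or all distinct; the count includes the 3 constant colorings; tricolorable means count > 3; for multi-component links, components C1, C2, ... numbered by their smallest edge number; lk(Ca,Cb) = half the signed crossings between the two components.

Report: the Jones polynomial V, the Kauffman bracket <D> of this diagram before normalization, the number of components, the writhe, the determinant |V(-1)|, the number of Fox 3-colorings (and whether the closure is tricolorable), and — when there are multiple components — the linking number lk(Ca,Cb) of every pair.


V(x) = x^-4 - 3x^-3 + 5x^-2 - 6x^-1 + 7 - 6x + 5x^2 - 3x^3 + x^4
bracket: -A^-13 + 3A^-9 - 5A^-5 + 6A^-1 - 7A^3 + 6A^7 - 5A^11 + 3A^15 - A^19, w = +1
1 component, writhe +1, over 13 crossings
det 37, colorings 3 of 3^13 — not tricolorable
observation: det 37 = |V(-1)|; not divisible by 3, so not tricolorable


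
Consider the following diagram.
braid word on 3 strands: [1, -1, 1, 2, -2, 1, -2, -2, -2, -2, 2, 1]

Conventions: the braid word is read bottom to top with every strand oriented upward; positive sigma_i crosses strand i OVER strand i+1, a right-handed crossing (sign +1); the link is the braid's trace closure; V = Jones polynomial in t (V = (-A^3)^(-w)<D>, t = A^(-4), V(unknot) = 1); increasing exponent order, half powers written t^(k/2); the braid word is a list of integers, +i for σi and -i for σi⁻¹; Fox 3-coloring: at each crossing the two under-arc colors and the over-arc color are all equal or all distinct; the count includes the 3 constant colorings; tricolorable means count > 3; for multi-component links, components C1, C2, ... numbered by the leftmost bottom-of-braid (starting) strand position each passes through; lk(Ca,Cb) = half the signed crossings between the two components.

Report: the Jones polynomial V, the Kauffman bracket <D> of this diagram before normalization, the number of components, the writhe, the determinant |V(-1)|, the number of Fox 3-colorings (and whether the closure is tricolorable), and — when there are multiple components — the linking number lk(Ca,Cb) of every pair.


V = -t^-3 + t^-2 - t^-1 + 3 - t + t^2 - t^3
<D> = -A^-12 + A^-8 - A^-4 + 3 - A^4 + A^8 - A^12 (w = 0)
1 component over 12 crossings, w = 0
27 Fox colorings among 3^12, |V(-1)| = 9: tricolorable
why: the span of V is 6, forcing >= 6 crossings in any diagram


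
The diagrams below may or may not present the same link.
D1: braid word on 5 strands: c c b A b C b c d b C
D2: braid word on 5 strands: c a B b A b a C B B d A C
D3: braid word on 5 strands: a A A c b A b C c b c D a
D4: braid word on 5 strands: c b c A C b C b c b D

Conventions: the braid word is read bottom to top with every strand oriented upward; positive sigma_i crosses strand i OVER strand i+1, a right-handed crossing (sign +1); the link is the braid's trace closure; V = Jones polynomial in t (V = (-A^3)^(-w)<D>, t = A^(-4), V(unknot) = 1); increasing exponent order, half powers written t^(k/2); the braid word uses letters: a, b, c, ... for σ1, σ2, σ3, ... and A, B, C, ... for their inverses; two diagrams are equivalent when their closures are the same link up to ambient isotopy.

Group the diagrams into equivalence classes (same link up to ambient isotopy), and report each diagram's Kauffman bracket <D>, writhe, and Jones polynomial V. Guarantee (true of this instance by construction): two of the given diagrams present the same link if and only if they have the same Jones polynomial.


classes: {D1, D3, D4} | {D2}
V(D1) = -t^(3/2) - 2t^(7/2) + t^(9/2) - t^(11/2) + t^(13/2)  [11 crossings, <D> = -A^-11 + A^-7 - A^-3 + 2A + A^9, w = +5]
V(D2) = -t^(-5/2) - t^(-1/2)  [13 crossings, <D> = A^-1 + A^7, w = -1]
V(D3) = -t^(3/2) - 2t^(7/2) + t^(9/2) - t^(11/2) + t^(13/2)  [13 crossings, <D> = -A^-17 + A^-13 - A^-9 + 2A^-5 + A^3, w = +3]
V(D4) = -t^(3/2) - 2t^(7/2) + t^(9/2) - t^(11/2) + t^(13/2)  [11 crossings, <D> = -A^-17 + A^-13 - A^-9 + 2A^-5 + A^3, w = +3]
note: 2 values of V(t) split the 4 diagrams


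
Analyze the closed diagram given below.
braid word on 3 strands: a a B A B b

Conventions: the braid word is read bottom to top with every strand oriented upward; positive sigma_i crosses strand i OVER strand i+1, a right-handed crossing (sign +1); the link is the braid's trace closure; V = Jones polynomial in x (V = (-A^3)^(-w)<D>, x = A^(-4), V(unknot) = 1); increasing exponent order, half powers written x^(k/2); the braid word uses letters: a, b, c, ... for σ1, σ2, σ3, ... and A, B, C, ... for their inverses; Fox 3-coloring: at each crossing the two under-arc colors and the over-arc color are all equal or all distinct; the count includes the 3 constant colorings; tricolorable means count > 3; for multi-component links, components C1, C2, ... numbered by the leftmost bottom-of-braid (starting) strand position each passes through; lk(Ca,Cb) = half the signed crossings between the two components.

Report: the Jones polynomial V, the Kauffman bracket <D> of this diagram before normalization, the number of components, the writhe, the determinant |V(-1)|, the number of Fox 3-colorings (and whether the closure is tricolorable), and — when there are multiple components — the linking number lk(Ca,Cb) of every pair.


V(x) = 1
bracket: 1, w = 0
1 component, writhe 0, over 6 crossings
det 1, colorings 3 of 3^6 — not tricolorable
observation: the word shrinks to σ1 σ1 σ2⁻¹ σ1⁻¹ after cancelling


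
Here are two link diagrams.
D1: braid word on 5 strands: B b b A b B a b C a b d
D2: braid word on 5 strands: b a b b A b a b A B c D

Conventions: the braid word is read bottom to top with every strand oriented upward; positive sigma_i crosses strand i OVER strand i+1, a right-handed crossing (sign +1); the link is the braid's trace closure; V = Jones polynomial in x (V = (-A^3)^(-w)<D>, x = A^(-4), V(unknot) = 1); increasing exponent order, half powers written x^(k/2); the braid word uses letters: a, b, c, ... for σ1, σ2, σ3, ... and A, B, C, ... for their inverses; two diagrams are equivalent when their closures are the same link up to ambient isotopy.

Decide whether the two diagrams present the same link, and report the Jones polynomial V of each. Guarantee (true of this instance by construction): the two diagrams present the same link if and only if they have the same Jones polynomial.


equivalent: yes
V(D1) = x + x^3 - x^4  (w +4, c 12, <D> = -A^-4 + 1 + A^8)
V(D2) = x + x^3 - x^4  [12 crossings, <D> = -A^-4 + 1 + A^8, w = +4]
key observation: one V(x) for all 2 diagrams — one class (guaranteed)


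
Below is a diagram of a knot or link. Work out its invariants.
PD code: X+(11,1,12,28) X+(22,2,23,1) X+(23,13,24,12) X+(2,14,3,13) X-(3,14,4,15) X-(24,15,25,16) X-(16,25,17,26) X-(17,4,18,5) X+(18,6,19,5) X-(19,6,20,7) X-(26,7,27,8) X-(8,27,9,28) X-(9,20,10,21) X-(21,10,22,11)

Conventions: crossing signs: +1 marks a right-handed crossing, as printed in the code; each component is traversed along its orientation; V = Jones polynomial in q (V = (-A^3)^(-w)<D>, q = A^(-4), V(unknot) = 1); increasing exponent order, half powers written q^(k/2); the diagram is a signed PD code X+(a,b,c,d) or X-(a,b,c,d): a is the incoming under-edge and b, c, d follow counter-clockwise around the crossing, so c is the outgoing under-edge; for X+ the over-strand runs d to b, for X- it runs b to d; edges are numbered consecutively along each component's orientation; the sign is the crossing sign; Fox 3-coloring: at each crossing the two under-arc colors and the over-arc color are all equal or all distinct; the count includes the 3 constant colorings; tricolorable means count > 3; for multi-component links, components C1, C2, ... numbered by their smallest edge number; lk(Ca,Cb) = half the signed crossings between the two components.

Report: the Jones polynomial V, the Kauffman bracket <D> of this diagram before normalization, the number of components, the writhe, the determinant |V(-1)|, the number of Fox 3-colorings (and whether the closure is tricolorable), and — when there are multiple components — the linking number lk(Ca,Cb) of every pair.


V(q) = -q^-4 + q^-3 + q^-1
bracket: A^-8 + 1 - A^4, w = -4
1 component, writhe -4, over 14 crossings
det 3, colorings 9 of 3^14 — tricolorable
observation: w = -4 shifts under R1 moves; the (-A^3)^(4) factor cancels that in V


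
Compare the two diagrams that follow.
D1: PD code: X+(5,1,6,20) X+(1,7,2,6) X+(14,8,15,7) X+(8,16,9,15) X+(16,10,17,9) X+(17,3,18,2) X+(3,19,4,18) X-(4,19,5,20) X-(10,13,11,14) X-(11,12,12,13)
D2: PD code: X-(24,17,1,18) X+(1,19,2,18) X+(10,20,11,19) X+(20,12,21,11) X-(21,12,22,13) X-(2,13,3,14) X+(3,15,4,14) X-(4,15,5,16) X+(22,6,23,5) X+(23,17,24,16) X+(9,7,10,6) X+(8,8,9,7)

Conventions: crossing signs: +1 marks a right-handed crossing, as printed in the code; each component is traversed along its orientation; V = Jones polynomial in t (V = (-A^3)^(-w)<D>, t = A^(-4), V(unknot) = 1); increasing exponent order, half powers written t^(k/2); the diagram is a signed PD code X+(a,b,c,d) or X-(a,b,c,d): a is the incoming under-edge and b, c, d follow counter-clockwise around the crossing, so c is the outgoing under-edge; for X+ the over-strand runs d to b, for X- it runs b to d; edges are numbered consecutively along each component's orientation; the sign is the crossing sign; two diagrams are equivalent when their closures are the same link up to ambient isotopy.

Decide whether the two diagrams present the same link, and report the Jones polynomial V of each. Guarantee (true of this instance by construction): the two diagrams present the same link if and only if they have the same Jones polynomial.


equivalent: no
D1 (bracket A^-20 - 2A^-16 + A^-12 - 2A^-8 + 2A^-4 + A^4; 10 crossings at w = +4): V = t^2 + 2t^4 - 2t^5 + t^6 - 2t^7 + t^8
V(D2) = 1  [12 crossings, <D> = A^12, w = +4]
observation: 2 values of V(t) split the 2 diagrams


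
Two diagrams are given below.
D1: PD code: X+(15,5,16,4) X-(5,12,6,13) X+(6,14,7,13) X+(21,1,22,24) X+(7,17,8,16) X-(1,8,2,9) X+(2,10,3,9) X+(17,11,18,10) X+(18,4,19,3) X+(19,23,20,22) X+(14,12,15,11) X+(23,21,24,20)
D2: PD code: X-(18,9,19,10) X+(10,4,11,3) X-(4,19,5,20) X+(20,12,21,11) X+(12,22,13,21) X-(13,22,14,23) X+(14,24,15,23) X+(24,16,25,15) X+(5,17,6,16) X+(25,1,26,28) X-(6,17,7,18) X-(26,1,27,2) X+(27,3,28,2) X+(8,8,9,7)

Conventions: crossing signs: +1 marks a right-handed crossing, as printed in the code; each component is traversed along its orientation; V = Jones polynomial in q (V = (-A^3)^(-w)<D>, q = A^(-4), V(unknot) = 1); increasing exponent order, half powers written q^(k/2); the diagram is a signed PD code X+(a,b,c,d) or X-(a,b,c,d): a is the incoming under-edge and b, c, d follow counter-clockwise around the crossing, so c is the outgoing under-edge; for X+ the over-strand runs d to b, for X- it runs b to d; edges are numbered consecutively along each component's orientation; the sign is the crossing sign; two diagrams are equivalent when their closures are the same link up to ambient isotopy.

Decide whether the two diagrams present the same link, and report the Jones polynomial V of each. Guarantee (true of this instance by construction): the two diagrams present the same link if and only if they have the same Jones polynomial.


equivalent: no
D1 (bracket A^-8 - 2A^-4 + 1 - 2A^4 + 2A^8 + A^16; 12 crossings at w = +8): V = q^2 + 2q^4 - 2q^5 + q^6 - 2q^7 + q^8
V(D2) = q^-1 - 1 + 2q - 2q^2 + 2q^3 - 2q^4 + q^5  (w +4, c 14, <D> = A^-8 - 2A^-4 + 2 - 2A^4 + 2A^8 - A^12 + A^16)
key observation: comparing 2 Jones polynomials yields 2 groups


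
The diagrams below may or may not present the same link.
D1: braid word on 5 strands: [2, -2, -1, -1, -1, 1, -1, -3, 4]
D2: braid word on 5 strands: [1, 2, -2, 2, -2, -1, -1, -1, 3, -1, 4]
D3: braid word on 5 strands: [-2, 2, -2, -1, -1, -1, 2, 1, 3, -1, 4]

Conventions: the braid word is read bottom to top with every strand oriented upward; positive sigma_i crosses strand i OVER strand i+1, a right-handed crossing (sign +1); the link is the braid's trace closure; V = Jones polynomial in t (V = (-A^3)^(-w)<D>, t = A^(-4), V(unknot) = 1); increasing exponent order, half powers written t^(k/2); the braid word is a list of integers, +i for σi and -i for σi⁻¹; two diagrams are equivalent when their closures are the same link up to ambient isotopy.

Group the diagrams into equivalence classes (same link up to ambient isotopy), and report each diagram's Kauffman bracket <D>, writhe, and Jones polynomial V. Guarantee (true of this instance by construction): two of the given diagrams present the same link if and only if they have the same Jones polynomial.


classes: {D1, D2, D3}
V(D1) = t^(-9/2) - t^(-5/2) - t^(-3/2) - t^(-1/2)  [9 crossings, <D> = A^-7 + A^-3 + A - A^9, w = -3]
V(D2) = t^(-9/2) - t^(-5/2) - t^(-3/2) - t^(-1/2)  [11 crossings, <D> = A^-1 + A^3 + A^7 - A^15, w = -1]
D3 (bracket A^-1 + A^3 + A^7 - A^15; 11 crossings at w = -1): V = t^(-9/2) - t^(-5/2) - t^(-3/2) - t^(-1/2)
note: one V(t) for all 3 diagrams — one class (guaranteed)


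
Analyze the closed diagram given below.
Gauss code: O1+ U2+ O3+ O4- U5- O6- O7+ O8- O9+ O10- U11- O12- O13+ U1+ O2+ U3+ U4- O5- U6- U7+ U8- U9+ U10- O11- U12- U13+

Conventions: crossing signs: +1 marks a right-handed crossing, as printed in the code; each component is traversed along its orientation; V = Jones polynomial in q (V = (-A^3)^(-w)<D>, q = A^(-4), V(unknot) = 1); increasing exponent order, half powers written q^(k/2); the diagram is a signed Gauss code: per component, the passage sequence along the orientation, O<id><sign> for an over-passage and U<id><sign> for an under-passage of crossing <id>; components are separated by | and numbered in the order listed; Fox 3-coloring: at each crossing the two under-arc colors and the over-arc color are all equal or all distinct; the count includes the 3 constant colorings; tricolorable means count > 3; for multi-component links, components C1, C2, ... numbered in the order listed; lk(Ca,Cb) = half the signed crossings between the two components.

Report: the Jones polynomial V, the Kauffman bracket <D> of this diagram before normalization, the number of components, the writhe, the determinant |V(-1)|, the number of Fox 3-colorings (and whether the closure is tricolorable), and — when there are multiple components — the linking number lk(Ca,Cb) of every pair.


V(q) = 1
bracket: -A^-3, w = -1
1 component, writhe -1, over 13 crossings
det 1, colorings 3 of 3^13 — not tricolorable
observation: det 1 = |V(-1)|; not divisible by 3, so not tricolorable


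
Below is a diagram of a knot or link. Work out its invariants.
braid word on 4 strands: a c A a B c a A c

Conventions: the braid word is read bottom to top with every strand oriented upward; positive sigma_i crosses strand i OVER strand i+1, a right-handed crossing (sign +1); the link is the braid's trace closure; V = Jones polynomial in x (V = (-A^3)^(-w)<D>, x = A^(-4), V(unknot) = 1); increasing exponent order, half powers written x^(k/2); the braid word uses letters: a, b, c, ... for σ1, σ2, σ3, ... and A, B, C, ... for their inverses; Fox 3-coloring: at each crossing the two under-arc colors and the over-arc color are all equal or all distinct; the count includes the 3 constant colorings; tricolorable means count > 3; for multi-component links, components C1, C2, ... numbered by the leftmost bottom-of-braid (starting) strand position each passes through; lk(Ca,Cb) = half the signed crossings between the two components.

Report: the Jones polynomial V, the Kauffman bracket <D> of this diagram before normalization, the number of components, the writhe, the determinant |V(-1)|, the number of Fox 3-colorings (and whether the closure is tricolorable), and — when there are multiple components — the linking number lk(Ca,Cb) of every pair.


Jones polynomial: V(x) = x + x^3 - x^4
<D> = A^-7 - A^-3 - A^5; writhe +3
components 1, writhe +3 (9 crossings)
3-colorings: 9 of 3^9, det 3 — tricolorable
note: V spans 3 powers of x: at least 3 crossings in any diagram


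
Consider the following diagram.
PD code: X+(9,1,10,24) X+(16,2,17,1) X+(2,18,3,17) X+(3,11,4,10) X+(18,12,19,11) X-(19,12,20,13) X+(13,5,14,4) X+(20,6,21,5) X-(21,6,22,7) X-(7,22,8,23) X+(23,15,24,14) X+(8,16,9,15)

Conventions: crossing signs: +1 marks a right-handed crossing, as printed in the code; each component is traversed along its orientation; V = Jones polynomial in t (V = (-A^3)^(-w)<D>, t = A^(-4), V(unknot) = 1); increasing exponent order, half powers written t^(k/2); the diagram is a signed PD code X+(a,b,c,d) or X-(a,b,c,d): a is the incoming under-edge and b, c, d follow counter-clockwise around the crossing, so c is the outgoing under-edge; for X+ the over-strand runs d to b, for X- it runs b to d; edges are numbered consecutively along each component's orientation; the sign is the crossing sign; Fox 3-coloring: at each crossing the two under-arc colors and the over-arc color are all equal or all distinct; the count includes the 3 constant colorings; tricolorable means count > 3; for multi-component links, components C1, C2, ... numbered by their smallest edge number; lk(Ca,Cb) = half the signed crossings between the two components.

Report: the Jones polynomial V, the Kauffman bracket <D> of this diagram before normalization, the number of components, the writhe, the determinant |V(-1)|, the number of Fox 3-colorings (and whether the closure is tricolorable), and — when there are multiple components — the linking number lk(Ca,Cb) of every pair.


V = t^2 + 2t^4 - 2t^5 + t^6 - 2t^7 + t^8
<D> = A^-14 - 2A^-10 + A^-6 - 2A^-2 + 2A^2 + A^10 (w = +6)
1 component over 12 crossings, w = +6
27 Fox colorings among 3^12, |V(-1)| = 9: tricolorable
why: w = +6 shifts under R1 moves; the (-A^3)^(-6) factor cancels that in V


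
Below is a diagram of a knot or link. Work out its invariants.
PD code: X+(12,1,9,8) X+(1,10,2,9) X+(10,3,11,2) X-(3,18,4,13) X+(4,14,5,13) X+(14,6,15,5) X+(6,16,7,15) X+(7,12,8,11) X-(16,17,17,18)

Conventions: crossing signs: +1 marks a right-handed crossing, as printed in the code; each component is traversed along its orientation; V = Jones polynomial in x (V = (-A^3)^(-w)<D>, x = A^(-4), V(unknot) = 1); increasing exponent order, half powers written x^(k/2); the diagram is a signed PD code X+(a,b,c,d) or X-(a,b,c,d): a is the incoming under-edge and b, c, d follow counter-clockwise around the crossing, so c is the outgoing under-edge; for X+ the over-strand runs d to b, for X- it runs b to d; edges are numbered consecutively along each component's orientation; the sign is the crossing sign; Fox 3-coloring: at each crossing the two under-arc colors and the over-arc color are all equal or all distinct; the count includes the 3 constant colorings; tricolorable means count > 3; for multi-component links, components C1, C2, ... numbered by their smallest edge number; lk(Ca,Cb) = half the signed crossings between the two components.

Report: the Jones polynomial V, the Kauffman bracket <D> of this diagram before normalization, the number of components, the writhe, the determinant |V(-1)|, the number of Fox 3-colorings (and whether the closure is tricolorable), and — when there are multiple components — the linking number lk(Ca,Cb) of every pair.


V(x) = x^2 + 2x^4 - x^5 + 2x^6 - x^7 + x^8
bracket: -A^-17 + A^-13 - 2A^-9 + A^-5 - 2A^-1 - A^7, w = +5
3 components, writhe +5, over 9 crossings
lk(C1,C2) = +2
linking number lk(C1,C3) = +1
lk(C2,C3): 0
det 8, colorings 3 of 3^9 — not tricolorable
observation: the span of V is 6, within the link bound 9 + 3 - 1


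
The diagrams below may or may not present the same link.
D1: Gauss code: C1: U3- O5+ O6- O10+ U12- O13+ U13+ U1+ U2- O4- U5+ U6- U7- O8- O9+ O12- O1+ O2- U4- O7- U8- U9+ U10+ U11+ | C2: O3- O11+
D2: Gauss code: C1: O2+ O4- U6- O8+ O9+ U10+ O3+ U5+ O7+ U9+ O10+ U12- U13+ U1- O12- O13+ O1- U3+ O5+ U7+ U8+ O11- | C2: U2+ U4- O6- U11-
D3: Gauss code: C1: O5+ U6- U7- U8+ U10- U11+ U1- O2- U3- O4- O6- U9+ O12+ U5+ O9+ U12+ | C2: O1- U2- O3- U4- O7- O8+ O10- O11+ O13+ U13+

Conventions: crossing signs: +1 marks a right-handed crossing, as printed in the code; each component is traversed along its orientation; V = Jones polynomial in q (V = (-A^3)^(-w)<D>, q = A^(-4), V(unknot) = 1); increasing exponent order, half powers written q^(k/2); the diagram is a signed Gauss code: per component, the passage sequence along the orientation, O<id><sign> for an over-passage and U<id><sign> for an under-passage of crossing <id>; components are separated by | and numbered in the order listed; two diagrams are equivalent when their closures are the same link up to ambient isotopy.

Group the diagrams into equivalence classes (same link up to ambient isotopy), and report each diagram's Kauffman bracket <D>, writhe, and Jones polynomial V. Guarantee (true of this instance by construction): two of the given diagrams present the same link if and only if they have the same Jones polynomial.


equivalence classes: {D1} | {D2} | {D3}
D1 (bracket A^-1 + A^3 + A^7 - A^15; 13 crossings at w = -1): V = q^(-9/2) - q^(-5/2) - q^(-3/2) - q^(-1/2)
V(D2) = -q^(-1/2) - 2q^(3/2) + q^(5/2) - 2q^(7/2) + 2q^(9/2) - q^(11/2) + q^(13/2)  [13 crossings, <D> = -A^-17 + A^-13 - 2A^-9 + 2A^-5 - A^-1 + 2A^3 + A^11, w = +3]
V(D3) = -q^(-9/2) + q^(-7/2) - 2q^(-5/2) + 2q^(-3/2) - 3q^(-1/2) + q^(1/2) - q^(3/2) + q^(5/2)  [13 crossings, <D> = -A^-13 + A^-9 - A^-5 + 3A^-1 - 2A^3 + 2A^7 - A^11 + A^15, w = -1]
key observation: V(q) takes 3 values over 3 diagrams, fixing the grouping
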